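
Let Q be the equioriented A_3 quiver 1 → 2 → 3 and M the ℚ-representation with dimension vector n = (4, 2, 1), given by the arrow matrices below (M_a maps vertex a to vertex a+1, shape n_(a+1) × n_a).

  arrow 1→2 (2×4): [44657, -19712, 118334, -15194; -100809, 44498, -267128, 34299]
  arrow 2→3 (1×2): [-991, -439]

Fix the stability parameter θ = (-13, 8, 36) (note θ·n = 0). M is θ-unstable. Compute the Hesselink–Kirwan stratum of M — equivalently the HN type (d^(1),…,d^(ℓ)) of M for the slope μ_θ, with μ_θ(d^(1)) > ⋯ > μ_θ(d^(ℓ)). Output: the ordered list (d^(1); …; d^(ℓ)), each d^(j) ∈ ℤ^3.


Barcode: M ≅ I[1,1]^2, I[1,2], I[1,3]. HN layers by μ_θ (3 steps, strictly decreasing):
  μ^(1)=36; μ^(2)=8; μ^(3)=-13

((0, 0, 1); (0, 2, 0); (4, 0, 0))


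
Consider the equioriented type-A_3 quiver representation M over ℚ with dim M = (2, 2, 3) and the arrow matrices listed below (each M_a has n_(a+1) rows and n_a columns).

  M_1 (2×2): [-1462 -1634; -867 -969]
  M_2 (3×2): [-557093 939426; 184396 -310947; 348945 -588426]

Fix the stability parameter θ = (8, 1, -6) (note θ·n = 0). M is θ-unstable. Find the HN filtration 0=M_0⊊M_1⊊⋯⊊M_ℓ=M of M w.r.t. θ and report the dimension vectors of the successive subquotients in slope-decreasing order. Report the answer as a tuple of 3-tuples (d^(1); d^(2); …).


Barcode: M ≅ I[1,1], I[1,3], I[2,3], I[3,3]. HN layers by μ_θ (4 steps, strictly decreasing):
  μ^(1)=8; μ^(2)=1; μ^(3)=-5/2; μ^(4)=-6

((1, 0, 0); (1, 1, 1); (0, 1, 1); (0, 0, 1))


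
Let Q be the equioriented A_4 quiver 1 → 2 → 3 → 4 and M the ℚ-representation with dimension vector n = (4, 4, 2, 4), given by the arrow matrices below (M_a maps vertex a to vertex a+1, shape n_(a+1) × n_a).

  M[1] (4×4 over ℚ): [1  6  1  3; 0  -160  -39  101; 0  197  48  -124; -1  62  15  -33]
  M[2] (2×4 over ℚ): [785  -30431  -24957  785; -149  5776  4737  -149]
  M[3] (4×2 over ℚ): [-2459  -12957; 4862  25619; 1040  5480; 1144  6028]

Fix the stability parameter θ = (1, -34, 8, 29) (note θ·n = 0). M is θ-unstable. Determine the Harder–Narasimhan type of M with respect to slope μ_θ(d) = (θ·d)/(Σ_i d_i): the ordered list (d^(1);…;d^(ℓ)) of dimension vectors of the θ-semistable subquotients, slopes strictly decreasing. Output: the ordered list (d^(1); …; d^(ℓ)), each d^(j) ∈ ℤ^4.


Barcode: M ≅ I[1,2]^2, I[1,4]^2, I[4,4]^2. HN layers by μ_θ (3 steps, strictly decreasing):
  μ^(1)=29; μ^(2)=8; μ^(3)=-33/2

((0, 0, 0, 4); (0, 0, 2, 0); (4, 4, 0, 0))


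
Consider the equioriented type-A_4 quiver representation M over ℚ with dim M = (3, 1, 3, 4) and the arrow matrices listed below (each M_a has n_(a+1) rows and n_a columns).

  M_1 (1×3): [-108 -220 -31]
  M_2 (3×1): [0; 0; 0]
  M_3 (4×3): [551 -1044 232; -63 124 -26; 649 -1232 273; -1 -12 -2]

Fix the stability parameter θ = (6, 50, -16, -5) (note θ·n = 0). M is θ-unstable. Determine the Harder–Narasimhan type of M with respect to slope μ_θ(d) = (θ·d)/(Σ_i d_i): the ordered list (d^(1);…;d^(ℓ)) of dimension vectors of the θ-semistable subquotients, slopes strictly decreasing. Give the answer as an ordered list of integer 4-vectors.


Via rank(M_{q-1}∘⋯∘M_p): M ≅ I[1,1]^2, I[1,2], I[3,3], I[3,4]^2, I[4,4]^2.
μ_θ-semistable layers: μ^(1)=50; μ^(2)=6; μ^(3)=-5; μ^(4)=-16

((0, 1, 0, 0); (3, 0, 0, 0); (0, 0, 0, 4); (0, 0, 3, 0))


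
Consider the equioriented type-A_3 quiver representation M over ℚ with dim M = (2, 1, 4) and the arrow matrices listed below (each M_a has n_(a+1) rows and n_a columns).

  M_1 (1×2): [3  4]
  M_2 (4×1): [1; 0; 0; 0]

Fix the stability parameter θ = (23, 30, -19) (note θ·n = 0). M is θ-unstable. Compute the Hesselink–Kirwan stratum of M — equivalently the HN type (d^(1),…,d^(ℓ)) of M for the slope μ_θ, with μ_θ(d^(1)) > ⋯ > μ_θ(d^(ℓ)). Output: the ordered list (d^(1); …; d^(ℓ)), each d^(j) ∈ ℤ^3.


Via rank(M_{q-1}∘⋯∘M_p): M ≅ I[1,1], I[1,3], I[3,3]^3.
μ_θ-semistable layers: μ^(1)=23; μ^(2)=34/3; μ^(3)=-19

((1, 0, 0); (1, 1, 1); (0, 0, 3))


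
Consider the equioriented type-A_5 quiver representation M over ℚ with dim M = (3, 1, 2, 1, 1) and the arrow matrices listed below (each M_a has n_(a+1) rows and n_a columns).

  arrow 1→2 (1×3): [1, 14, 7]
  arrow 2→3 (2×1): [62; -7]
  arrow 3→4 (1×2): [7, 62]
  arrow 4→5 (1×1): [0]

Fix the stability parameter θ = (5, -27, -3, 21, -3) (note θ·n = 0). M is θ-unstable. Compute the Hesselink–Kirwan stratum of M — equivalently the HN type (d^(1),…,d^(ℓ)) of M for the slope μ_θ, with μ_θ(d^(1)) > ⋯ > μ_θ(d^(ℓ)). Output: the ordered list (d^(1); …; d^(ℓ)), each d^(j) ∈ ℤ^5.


Via rank(M_{q-1}∘⋯∘M_p): M ≅ I[1,1]^2, I[1,3], I[3,4], I[5,5].
μ_θ-semistable layers: μ^(1)=21; μ^(2)=5; μ^(3)=-3; μ^(4)=-11

((0, 0, 0, 1, 0); (2, 0, 0, 0, 0); (0, 0, 2, 0, 1); (1, 1, 0, 0, 0))


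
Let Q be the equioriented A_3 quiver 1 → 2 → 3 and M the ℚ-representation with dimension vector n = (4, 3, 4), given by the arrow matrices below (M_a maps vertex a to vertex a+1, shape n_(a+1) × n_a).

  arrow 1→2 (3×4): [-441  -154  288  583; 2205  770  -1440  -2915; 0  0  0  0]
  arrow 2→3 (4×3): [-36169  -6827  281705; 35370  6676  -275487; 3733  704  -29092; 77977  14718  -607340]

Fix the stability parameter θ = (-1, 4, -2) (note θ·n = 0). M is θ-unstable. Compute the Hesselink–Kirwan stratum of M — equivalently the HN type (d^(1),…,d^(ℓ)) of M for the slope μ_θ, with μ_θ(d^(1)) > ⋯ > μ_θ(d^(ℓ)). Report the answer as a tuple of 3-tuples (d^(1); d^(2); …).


Barcode: M ≅ I[1,1]^3, I[1,3], I[2,3]^2, I[3,3]. HN layers by μ_θ (3 steps, strictly decreasing):
  μ^(1)=1; μ^(2)=-1; μ^(3)=-2

((0, 3, 3); (4, 0, 0); (0, 0, 1))


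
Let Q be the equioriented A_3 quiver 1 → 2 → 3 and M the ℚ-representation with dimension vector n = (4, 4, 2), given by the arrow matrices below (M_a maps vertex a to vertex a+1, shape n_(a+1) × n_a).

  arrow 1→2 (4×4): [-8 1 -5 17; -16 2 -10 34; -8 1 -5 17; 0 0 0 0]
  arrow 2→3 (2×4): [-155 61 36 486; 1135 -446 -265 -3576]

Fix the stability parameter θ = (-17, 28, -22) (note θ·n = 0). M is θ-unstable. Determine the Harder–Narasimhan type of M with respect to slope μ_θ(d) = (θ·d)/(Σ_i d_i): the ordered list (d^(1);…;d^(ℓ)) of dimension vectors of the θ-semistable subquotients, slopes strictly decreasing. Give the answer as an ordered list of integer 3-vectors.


Barcode: M ≅ I[1,1]^3, I[1,3], I[2,2]^2, I[2,3]. HN layers by μ_θ (3 steps, strictly decreasing):
  μ^(1)=28; μ^(2)=3; μ^(3)=-17

((0, 2, 0); (0, 2, 2); (4, 0, 0))


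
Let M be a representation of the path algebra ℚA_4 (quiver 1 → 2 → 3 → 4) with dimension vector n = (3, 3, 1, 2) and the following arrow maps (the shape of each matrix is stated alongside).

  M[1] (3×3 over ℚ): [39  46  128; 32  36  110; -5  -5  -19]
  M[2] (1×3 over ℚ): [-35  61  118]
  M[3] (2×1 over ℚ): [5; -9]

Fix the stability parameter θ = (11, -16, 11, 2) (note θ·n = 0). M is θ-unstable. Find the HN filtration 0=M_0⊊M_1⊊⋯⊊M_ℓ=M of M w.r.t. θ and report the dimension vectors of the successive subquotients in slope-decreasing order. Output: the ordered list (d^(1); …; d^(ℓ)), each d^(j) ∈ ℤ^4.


Via rank(M_{q-1}∘⋯∘M_p): M ≅ I[1,2]^2, I[1,4], I[4,4].
μ_θ-semistable layers: μ^(1)=13/2; μ^(2)=2; μ^(3)=-5/2

((0, 0, 1, 1); (0, 0, 0, 1); (3, 3, 0, 0))


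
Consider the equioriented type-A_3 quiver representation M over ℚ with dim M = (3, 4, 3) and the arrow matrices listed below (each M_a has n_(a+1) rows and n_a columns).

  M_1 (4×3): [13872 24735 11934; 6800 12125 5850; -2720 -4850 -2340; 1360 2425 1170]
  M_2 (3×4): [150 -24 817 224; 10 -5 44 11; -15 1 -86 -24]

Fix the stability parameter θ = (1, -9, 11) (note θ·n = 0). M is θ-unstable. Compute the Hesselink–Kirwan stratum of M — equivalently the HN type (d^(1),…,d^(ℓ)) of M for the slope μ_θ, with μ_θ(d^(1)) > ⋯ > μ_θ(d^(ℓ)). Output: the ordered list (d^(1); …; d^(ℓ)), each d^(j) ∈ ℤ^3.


Barcode: M ≅ I[1,1]^2, I[1,2], I[2,3]^3. HN layers by μ_θ (4 steps, strictly decreasing):
  μ^(1)=11; μ^(2)=1; μ^(3)=-4; μ^(4)=-9

((0, 0, 3); (2, 0, 0); (1, 1, 0); (0, 3, 0))


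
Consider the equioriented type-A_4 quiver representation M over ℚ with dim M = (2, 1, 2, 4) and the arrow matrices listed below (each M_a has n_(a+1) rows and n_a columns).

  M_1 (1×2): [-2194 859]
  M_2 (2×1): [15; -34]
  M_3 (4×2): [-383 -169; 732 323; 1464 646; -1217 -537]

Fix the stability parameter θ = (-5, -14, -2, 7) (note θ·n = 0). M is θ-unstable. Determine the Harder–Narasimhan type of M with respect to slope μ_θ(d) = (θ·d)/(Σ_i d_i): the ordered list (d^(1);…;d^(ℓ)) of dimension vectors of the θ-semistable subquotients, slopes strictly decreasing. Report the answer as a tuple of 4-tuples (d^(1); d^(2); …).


Via rank(M_{q-1}∘⋯∘M_p): M ≅ I[1,1], I[1,4], I[3,4], I[4,4]^2.
μ_θ-semistable layers: μ^(1)=7; μ^(2)=-2; μ^(3)=-5; μ^(4)=-19/2

((0, 0, 0, 4); (0, 0, 2, 0); (1, 0, 0, 0); (1, 1, 0, 0))


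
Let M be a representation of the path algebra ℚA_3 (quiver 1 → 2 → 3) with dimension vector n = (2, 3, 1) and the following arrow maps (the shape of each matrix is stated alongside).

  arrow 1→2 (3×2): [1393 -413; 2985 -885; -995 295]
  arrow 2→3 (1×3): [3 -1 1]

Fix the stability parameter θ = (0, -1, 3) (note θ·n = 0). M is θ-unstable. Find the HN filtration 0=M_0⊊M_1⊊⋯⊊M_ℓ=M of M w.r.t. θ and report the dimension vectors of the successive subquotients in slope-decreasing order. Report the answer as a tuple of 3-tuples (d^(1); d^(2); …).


Interval decomposition of M: I[1,1], I[1,3], I[2,2]^2.
HN type (ℓ=4): μ^(1)=3; μ^(2)=0; μ^(3)=-1/2; μ^(4)=-1

((0, 0, 1); (1, 0, 0); (1, 1, 0); (0, 2, 0))


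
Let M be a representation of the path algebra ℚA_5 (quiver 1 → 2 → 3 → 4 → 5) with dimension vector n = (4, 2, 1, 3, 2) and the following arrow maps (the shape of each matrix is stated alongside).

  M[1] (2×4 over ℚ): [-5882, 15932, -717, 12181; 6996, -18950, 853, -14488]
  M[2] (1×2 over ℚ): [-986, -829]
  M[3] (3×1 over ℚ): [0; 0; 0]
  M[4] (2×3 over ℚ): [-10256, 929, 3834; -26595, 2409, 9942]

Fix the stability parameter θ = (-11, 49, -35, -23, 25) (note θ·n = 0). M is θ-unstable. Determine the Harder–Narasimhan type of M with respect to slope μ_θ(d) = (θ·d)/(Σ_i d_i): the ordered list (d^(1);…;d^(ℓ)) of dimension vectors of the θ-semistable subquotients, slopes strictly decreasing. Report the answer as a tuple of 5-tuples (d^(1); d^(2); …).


Interval decomposition of M: I[1,1]^2, I[1,2], I[1,3], I[4,4], I[4,5]^2.
HN type (ℓ=5): μ^(1)=49; μ^(2)=25; μ^(3)=7; μ^(4)=-11; μ^(5)=-23

((0, 1, 0, 0, 0); (0, 0, 0, 0, 2); (0, 1, 1, 0, 0); (4, 0, 0, 0, 0); (0, 0, 0, 3, 0))


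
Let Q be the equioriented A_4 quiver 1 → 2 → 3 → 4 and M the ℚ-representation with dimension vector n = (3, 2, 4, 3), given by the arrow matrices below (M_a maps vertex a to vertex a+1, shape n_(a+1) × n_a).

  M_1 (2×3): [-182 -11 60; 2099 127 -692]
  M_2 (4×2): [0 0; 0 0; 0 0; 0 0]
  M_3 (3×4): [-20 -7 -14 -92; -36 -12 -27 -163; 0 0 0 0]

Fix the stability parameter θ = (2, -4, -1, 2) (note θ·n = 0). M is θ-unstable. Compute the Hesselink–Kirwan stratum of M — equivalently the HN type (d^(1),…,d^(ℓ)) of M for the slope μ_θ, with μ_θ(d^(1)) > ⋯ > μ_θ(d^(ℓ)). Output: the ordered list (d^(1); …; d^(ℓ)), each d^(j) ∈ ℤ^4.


Via rank(M_{q-1}∘⋯∘M_p): M ≅ I[1,1], I[1,2]^2, I[3,3]^2, I[3,4]^2, I[4,4].
μ_θ-semistable layers: μ^(1)=2; μ^(2)=-1

((1, 0, 0, 3); (2, 2, 4, 0))


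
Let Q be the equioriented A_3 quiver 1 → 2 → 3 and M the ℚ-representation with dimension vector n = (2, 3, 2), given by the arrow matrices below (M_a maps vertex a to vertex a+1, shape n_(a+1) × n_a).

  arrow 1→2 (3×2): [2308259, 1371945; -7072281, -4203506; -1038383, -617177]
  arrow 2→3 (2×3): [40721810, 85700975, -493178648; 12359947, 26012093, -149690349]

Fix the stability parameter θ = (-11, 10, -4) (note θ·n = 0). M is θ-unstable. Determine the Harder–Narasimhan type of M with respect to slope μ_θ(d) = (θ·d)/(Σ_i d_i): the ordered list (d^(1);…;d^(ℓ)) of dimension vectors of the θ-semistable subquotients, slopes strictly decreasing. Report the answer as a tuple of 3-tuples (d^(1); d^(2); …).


Via rank(M_{q-1}∘⋯∘M_p): M ≅ I[1,3]^2, I[2,2].
μ_θ-semistable layers: μ^(1)=10; μ^(2)=3; μ^(3)=-11

((0, 1, 0); (0, 2, 2); (2, 0, 0))


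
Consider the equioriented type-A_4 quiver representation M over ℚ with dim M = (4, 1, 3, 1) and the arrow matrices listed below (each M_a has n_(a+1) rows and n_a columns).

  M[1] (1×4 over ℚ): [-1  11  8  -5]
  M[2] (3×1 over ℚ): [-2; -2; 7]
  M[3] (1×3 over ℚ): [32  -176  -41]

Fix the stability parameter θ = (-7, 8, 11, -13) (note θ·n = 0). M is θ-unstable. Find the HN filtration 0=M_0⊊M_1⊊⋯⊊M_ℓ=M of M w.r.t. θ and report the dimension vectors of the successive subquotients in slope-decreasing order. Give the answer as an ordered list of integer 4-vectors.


Via rank(M_{q-1}∘⋯∘M_p): M ≅ I[1,1]^3, I[1,4], I[3,3]^2.
μ_θ-semistable layers: μ^(1)=11; μ^(2)=2; μ^(3)=-7

((0, 0, 2, 0); (0, 1, 1, 1); (4, 0, 0, 0))


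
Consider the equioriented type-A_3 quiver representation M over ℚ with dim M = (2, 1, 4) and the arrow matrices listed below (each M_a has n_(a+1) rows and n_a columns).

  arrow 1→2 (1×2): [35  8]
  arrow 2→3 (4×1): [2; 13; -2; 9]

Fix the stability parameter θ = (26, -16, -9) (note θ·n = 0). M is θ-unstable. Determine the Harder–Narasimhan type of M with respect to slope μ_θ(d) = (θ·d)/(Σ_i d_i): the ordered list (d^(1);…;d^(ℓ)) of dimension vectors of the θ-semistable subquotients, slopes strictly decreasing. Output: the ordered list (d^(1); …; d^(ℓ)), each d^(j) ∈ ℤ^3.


Via rank(M_{q-1}∘⋯∘M_p): M ≅ I[1,1], I[1,3], I[3,3]^3.
μ_θ-semistable layers: μ^(1)=26; μ^(2)=1/3; μ^(3)=-9

((1, 0, 0); (1, 1, 1); (0, 0, 3))


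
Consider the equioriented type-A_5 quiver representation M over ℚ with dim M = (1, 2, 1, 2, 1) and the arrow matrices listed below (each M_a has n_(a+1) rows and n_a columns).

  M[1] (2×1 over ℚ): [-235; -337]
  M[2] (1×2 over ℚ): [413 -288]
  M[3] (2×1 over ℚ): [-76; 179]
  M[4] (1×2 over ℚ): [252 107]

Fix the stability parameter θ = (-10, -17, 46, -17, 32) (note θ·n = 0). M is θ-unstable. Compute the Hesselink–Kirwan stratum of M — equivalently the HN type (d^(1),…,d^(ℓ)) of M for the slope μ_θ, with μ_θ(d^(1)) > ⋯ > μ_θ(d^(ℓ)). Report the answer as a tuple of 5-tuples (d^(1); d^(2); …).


Via rank(M_{q-1}∘⋯∘M_p): M ≅ I[1,5], I[2,2], I[4,4].
μ_θ-semistable layers: μ^(1)=32; μ^(2)=29/2; μ^(3)=-27/2; μ^(4)=-17

((0, 0, 0, 0, 1); (0, 0, 1, 1, 0); (1, 1, 0, 0, 0); (0, 1, 0, 1, 0))


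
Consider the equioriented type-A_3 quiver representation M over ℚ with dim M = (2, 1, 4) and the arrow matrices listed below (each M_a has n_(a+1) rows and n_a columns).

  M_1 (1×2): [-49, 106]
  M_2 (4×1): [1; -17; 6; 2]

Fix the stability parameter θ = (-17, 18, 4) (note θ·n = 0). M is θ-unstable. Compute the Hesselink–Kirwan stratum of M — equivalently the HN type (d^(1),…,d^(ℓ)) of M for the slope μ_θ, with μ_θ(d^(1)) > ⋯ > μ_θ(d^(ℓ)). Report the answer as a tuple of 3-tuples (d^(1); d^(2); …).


Barcode: M ≅ I[1,1], I[1,3], I[3,3]^3. HN layers by μ_θ (3 steps, strictly decreasing):
  μ^(1)=11; μ^(2)=4; μ^(3)=-17

((0, 1, 1); (0, 0, 3); (2, 0, 0))


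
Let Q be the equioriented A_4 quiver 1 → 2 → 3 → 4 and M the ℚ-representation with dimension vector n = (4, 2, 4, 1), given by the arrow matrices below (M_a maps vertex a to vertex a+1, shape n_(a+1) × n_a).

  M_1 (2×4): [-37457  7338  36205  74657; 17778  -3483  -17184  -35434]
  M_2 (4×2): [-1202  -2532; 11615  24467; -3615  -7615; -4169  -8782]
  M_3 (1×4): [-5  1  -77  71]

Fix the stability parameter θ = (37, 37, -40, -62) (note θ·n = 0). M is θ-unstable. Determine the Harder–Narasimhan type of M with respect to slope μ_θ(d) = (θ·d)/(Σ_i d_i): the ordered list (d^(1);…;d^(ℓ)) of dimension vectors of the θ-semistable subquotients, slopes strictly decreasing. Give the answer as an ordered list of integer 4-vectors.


Interval decomposition of M: I[1,1]^2, I[1,3], I[1,4], I[3,3]^2.
HN type (ℓ=4): μ^(1)=37; μ^(2)=34/3; μ^(3)=-7; μ^(4)=-40

((2, 0, 0, 0); (1, 1, 1, 0); (1, 1, 1, 1); (0, 0, 2, 0))


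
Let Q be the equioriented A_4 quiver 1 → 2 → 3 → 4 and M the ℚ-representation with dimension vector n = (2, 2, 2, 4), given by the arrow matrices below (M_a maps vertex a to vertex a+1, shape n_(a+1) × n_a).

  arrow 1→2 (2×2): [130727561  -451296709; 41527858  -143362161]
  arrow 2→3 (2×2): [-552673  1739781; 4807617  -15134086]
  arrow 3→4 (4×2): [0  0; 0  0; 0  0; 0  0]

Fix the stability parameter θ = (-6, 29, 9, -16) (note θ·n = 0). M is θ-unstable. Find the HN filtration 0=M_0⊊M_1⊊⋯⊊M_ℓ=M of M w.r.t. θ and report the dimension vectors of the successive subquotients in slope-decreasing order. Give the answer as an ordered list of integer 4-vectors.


Interval decomposition of M: I[1,3]^2, I[4,4]^4.
HN type (ℓ=3): μ^(1)=19; μ^(2)=-6; μ^(3)=-16

((0, 2, 2, 0); (2, 0, 0, 0); (0, 0, 0, 4))


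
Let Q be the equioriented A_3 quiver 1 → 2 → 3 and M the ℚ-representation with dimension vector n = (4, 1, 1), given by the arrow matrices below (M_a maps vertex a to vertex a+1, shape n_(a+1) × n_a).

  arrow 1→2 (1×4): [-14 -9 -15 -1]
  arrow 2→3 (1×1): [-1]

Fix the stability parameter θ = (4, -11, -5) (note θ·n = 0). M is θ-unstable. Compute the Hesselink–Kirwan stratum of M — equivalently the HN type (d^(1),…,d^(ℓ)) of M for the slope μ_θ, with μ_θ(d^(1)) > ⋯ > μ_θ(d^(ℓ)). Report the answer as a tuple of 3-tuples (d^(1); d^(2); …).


Interval decomposition of M: I[1,1]^3, I[1,3].
HN type (ℓ=2): μ^(1)=4; μ^(2)=-4

((3, 0, 0); (1, 1, 1))


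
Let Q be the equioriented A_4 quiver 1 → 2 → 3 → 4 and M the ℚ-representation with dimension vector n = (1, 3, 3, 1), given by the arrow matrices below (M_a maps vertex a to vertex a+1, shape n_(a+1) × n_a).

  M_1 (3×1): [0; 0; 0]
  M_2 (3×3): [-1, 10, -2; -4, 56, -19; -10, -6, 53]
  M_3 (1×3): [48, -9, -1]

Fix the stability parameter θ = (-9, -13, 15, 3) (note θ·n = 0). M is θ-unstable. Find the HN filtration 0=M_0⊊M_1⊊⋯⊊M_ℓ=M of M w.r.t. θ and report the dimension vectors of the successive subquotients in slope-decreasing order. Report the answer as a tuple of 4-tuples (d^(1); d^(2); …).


Barcode: M ≅ I[1,1], I[2,3]^2, I[2,4]. HN layers by μ_θ (4 steps, strictly decreasing):
  μ^(1)=15; μ^(2)=9; μ^(3)=-9; μ^(4)=-13

((0, 0, 2, 0); (0, 0, 1, 1); (1, 0, 0, 0); (0, 3, 0, 0))


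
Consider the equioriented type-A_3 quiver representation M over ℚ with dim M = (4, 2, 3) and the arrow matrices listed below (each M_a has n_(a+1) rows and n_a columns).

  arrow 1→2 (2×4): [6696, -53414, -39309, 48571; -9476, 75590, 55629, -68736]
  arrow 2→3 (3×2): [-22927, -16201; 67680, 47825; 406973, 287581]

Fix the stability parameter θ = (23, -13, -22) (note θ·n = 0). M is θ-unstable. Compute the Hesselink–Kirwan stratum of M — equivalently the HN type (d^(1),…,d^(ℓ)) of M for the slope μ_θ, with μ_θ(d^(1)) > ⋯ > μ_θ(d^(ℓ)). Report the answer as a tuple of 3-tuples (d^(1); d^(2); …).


Via rank(M_{q-1}∘⋯∘M_p): M ≅ I[1,1]^2, I[1,3]^2, I[3,3].
μ_θ-semistable layers: μ^(1)=23; μ^(2)=-4; μ^(3)=-22

((2, 0, 0); (2, 2, 2); (0, 0, 1))


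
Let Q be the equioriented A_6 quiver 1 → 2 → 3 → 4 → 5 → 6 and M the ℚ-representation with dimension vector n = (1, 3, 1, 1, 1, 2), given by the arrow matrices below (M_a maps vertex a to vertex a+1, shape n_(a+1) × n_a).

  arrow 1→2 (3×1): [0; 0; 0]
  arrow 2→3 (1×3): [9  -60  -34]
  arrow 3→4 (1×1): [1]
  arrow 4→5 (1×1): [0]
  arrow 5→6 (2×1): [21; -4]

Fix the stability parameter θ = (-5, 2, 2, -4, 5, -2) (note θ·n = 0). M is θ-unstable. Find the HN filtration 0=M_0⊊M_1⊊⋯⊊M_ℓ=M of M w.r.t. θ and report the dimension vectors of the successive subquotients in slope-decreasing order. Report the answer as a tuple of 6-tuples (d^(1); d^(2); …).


Barcode: M ≅ I[1,1], I[2,2]^2, I[2,4], I[5,6], I[6,6]. HN layers by μ_θ (5 steps, strictly decreasing):
  μ^(1)=2; μ^(2)=3/2; μ^(3)=0; μ^(4)=-2; μ^(5)=-5

((0, 2, 0, 0, 0, 0); (0, 0, 0, 0, 1, 1); (0, 1, 1, 1, 0, 0); (0, 0, 0, 0, 0, 1); (1, 0, 0, 0, 0, 0))


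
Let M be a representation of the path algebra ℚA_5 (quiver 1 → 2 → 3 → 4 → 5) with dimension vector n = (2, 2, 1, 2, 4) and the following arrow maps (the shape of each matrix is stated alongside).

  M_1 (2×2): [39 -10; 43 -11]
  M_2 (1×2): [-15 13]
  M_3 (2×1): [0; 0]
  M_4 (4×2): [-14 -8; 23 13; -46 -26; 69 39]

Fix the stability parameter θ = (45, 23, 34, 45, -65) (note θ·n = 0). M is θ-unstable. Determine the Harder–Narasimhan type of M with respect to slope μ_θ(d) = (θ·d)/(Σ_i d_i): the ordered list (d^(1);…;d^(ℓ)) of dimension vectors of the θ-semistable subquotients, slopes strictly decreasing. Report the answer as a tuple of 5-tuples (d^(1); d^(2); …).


Barcode: M ≅ I[1,2], I[1,3], I[4,5]^2, I[5,5]^2. HN layers by μ_θ (3 steps, strictly decreasing):
  μ^(1)=34; μ^(2)=-10; μ^(3)=-65

((2, 2, 1, 0, 0); (0, 0, 0, 2, 2); (0, 0, 0, 0, 2))


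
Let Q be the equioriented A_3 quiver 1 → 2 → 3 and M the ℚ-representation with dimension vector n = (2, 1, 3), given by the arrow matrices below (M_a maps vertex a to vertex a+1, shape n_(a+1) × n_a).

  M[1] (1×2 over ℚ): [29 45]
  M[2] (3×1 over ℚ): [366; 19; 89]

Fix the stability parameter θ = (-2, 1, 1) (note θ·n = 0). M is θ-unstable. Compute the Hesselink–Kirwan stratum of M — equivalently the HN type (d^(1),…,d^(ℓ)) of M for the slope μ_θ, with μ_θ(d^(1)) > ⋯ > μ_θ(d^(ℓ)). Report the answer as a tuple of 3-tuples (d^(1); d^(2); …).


Barcode: M ≅ I[1,1], I[1,3], I[3,3]^2. HN layers by μ_θ (2 steps, strictly decreasing):
  μ^(1)=1; μ^(2)=-2

((0, 1, 3); (2, 0, 0))


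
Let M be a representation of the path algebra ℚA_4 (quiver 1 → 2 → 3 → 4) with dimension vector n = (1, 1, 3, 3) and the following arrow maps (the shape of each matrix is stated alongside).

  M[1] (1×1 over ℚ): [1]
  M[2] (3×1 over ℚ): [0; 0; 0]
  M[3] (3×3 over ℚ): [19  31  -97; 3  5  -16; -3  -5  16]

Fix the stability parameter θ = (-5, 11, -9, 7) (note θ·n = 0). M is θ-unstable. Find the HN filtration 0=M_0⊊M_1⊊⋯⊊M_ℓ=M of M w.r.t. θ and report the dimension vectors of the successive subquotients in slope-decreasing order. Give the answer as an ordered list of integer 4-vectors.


Via rank(M_{q-1}∘⋯∘M_p): M ≅ I[1,2], I[3,3], I[3,4]^2, I[4,4].
μ_θ-semistable layers: μ^(1)=11; μ^(2)=7; μ^(3)=-5; μ^(4)=-9

((0, 1, 0, 0); (0, 0, 0, 3); (1, 0, 0, 0); (0, 0, 3, 0))


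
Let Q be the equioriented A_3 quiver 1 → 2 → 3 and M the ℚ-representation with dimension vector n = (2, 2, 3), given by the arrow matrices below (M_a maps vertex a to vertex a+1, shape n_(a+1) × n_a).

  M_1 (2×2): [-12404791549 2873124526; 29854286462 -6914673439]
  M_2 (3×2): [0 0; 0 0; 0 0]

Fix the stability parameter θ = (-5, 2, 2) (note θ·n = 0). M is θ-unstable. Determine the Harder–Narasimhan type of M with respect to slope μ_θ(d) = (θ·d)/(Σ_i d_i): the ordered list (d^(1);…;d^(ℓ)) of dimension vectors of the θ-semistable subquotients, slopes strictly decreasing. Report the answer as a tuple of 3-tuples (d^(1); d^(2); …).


Via rank(M_{q-1}∘⋯∘M_p): M ≅ I[1,2]^2, I[3,3]^3.
μ_θ-semistable layers: μ^(1)=2; μ^(2)=-5

((0, 2, 3); (2, 0, 0))


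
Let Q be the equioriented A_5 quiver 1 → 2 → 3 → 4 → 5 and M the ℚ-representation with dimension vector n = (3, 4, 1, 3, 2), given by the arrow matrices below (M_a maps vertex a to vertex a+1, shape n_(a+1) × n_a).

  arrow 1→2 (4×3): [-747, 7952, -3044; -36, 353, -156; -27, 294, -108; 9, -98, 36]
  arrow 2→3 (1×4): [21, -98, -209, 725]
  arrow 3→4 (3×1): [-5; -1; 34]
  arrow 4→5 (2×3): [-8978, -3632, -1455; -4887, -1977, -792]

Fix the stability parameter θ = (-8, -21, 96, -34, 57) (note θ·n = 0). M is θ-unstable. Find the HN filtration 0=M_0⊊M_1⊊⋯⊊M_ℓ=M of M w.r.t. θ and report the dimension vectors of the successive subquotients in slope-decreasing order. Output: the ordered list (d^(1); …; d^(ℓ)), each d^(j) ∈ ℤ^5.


Via rank(M_{q-1}∘⋯∘M_p): M ≅ I[1,1], I[1,2], I[1,5], I[2,2]^2, I[4,4], I[4,5].
μ_θ-semistable layers: μ^(1)=57; μ^(2)=31; μ^(3)=-8; μ^(4)=-29/2; μ^(5)=-21; μ^(6)=-34

((0, 0, 0, 0, 2); (0, 0, 1, 1, 0); (1, 0, 0, 0, 0); (2, 2, 0, 0, 0); (0, 2, 0, 0, 0); (0, 0, 0, 2, 0))


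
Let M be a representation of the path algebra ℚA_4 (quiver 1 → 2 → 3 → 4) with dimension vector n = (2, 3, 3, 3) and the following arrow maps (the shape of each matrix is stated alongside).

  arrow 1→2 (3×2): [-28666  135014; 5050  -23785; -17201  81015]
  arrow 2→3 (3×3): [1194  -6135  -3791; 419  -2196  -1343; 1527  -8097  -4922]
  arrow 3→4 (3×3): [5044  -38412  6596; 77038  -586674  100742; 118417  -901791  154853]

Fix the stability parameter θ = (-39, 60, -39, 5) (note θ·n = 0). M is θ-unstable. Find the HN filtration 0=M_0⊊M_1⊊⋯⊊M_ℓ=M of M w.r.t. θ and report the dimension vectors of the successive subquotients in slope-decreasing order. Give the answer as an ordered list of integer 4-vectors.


Interval decomposition of M: I[1,3]^2, I[2,2], I[3,4], I[4,4]^2.
HN type (ℓ=4): μ^(1)=60; μ^(2)=21/2; μ^(3)=5; μ^(4)=-39

((0, 1, 0, 0); (0, 2, 2, 0); (0, 0, 0, 3); (2, 0, 1, 0))


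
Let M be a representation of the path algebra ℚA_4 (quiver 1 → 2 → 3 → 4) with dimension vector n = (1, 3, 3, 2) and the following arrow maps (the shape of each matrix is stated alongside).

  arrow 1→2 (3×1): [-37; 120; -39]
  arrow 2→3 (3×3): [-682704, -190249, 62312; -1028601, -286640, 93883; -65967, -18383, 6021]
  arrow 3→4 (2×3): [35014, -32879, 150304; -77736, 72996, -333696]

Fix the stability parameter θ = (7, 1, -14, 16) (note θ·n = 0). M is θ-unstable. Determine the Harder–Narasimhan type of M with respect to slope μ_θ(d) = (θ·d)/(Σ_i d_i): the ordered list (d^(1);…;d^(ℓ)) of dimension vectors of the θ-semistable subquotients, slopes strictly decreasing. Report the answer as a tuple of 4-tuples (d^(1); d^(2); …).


Barcode: M ≅ I[1,2], I[2,3], I[2,4], I[3,3], I[4,4]. HN layers by μ_θ (4 steps, strictly decreasing):
  μ^(1)=16; μ^(2)=4; μ^(3)=-13/2; μ^(4)=-14

((0, 0, 0, 2); (1, 1, 0, 0); (0, 2, 2, 0); (0, 0, 1, 0))


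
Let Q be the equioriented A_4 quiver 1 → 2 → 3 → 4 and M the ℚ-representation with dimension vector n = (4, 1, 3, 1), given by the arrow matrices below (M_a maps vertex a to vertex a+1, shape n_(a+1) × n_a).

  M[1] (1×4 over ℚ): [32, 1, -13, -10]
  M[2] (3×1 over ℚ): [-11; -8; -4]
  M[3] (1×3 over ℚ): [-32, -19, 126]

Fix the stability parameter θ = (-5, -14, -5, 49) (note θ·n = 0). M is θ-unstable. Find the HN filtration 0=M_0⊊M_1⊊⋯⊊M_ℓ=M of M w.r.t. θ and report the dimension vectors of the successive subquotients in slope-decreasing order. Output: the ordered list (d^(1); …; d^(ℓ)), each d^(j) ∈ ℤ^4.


Via rank(M_{q-1}∘⋯∘M_p): M ≅ I[1,1]^3, I[1,3], I[3,3], I[3,4].
μ_θ-semistable layers: μ^(1)=49; μ^(2)=-5; μ^(3)=-19/2

((0, 0, 0, 1); (3, 0, 3, 0); (1, 1, 0, 0))


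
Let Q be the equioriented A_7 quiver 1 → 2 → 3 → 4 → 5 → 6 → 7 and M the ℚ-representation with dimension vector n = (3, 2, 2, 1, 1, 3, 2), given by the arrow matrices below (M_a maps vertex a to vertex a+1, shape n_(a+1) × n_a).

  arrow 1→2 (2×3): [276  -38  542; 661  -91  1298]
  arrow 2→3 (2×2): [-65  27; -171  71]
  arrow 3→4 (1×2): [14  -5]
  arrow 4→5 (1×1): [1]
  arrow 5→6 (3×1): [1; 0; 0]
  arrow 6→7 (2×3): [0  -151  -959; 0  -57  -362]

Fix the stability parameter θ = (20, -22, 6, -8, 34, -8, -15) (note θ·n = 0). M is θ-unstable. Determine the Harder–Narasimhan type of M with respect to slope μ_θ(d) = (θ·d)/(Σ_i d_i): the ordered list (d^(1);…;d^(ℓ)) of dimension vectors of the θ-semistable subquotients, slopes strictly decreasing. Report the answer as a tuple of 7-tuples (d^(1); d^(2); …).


Barcode: M ≅ I[1,1], I[1,3], I[1,6], I[6,7]^2. HN layers by μ_θ (5 steps, strictly decreasing):
  μ^(1)=20; μ^(2)=13; μ^(3)=6; μ^(4)=-1; μ^(5)=-23/2

((1, 0, 0, 0, 0, 0, 0); (0, 0, 0, 0, 1, 1, 0); (0, 0, 1, 0, 0, 0, 0); (2, 2, 1, 1, 0, 0, 0); (0, 0, 0, 0, 0, 2, 2))


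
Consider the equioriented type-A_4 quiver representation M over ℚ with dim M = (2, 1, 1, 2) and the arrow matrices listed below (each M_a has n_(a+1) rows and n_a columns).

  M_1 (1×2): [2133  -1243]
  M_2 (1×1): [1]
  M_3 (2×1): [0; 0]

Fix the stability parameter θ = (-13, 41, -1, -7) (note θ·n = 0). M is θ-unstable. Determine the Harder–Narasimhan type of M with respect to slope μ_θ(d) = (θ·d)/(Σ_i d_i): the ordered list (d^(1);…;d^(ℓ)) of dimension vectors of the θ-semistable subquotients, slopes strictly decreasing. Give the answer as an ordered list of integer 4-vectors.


Interval decomposition of M: I[1,1], I[1,3], I[4,4]^2.
HN type (ℓ=3): μ^(1)=20; μ^(2)=-7; μ^(3)=-13

((0, 1, 1, 0); (0, 0, 0, 2); (2, 0, 0, 0))


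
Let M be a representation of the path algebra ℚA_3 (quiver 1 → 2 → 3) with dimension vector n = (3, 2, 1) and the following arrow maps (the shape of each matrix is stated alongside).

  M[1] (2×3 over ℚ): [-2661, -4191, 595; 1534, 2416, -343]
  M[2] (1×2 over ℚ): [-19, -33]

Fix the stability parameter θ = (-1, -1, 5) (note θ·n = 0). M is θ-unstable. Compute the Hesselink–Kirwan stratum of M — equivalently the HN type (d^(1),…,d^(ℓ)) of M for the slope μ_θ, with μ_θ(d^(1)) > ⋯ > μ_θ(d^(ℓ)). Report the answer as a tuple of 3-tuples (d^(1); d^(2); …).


Via rank(M_{q-1}∘⋯∘M_p): M ≅ I[1,1], I[1,2], I[1,3].
μ_θ-semistable layers: μ^(1)=5; μ^(2)=-1

((0, 0, 1); (3, 2, 0))


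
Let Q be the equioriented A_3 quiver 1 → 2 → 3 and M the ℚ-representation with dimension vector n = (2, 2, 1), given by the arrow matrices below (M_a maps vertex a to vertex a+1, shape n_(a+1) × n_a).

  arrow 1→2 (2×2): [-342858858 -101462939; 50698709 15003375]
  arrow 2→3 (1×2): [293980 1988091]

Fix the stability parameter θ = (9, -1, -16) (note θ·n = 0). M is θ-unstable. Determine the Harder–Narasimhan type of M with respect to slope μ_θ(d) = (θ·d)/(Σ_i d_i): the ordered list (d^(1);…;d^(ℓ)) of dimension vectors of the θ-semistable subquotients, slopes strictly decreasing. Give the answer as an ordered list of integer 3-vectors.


Barcode: M ≅ I[1,2], I[1,3]. HN layers by μ_θ (2 steps, strictly decreasing):
  μ^(1)=4; μ^(2)=-8/3

((1, 1, 0); (1, 1, 1))


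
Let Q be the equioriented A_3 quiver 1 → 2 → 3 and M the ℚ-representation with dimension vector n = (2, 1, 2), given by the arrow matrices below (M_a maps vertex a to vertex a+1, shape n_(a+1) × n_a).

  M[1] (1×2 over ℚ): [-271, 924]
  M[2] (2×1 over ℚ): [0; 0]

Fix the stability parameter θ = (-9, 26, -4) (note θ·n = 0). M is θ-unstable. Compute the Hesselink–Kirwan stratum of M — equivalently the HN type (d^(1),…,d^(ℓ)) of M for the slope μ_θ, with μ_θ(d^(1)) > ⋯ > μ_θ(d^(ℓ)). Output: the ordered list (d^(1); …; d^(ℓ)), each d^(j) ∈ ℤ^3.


Interval decomposition of M: I[1,1], I[1,2], I[3,3]^2.
HN type (ℓ=3): μ^(1)=26; μ^(2)=-4; μ^(3)=-9

((0, 1, 0); (0, 0, 2); (2, 0, 0))


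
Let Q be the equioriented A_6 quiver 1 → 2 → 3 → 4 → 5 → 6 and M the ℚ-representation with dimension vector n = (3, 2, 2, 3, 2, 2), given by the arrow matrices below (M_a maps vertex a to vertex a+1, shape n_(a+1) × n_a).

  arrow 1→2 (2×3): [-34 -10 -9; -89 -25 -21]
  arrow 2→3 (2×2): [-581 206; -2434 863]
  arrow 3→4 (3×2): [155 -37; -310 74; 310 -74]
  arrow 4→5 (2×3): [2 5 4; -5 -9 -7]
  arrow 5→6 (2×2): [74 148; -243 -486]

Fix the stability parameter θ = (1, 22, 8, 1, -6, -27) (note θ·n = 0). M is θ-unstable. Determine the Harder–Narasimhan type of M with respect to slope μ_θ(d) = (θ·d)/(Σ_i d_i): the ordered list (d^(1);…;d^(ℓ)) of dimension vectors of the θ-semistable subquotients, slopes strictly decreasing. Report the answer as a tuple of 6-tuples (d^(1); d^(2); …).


Barcode: M ≅ I[1,1], I[1,3], I[1,6], I[4,4], I[4,5], I[6,6]. HN layers by μ_θ (5 steps, strictly decreasing):
  μ^(1)=15; μ^(2)=1; μ^(3)=-1/6; μ^(4)=-5/2; μ^(5)=-27

((0, 1, 1, 0, 0, 0); (2, 0, 0, 1, 0, 0); (1, 1, 1, 1, 1, 1); (0, 0, 0, 1, 1, 0); (0, 0, 0, 0, 0, 1))


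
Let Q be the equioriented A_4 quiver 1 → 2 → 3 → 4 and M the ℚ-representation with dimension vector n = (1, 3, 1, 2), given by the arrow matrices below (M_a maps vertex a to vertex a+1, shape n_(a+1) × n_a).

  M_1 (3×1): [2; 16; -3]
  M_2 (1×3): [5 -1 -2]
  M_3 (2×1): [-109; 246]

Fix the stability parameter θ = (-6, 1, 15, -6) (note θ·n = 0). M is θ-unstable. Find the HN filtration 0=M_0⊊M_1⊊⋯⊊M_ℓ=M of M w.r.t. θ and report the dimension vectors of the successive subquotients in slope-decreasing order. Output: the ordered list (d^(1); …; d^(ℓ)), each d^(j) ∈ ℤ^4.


Barcode: M ≅ I[1,2], I[2,2], I[2,4], I[4,4]. HN layers by μ_θ (3 steps, strictly decreasing):
  μ^(1)=9/2; μ^(2)=1; μ^(3)=-6

((0, 0, 1, 1); (0, 3, 0, 0); (1, 0, 0, 1))


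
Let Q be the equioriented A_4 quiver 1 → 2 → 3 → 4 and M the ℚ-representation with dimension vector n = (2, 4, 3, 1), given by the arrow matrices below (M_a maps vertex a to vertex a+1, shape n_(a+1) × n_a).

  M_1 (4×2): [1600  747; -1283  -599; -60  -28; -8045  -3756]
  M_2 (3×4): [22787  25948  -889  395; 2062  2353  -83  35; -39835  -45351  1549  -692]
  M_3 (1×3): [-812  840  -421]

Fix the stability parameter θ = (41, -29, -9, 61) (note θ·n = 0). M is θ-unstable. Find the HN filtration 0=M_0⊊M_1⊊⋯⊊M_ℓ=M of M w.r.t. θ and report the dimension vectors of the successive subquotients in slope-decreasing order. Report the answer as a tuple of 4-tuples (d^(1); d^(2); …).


Via rank(M_{q-1}∘⋯∘M_p): M ≅ I[1,3], I[1,4], I[2,2], I[2,3].
μ_θ-semistable layers: μ^(1)=61; μ^(2)=1; μ^(3)=-9; μ^(4)=-29

((0, 0, 0, 1); (2, 2, 2, 0); (0, 0, 1, 0); (0, 2, 0, 0))


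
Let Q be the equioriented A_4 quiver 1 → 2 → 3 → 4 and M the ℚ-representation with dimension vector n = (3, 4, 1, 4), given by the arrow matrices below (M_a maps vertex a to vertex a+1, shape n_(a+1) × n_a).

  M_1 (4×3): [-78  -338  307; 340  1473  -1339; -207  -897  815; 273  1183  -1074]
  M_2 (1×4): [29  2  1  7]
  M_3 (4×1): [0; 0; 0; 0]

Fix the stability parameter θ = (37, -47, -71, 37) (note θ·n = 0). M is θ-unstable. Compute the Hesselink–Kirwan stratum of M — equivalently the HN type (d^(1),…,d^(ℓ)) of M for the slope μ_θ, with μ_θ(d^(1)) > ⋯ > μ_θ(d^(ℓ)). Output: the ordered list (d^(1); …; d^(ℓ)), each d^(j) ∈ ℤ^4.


Via rank(M_{q-1}∘⋯∘M_p): M ≅ I[1,2]^2, I[1,3], I[2,2], I[4,4]^4.
μ_θ-semistable layers: μ^(1)=37; μ^(2)=-5; μ^(3)=-27; μ^(4)=-47

((0, 0, 0, 4); (2, 2, 0, 0); (1, 1, 1, 0); (0, 1, 0, 0))


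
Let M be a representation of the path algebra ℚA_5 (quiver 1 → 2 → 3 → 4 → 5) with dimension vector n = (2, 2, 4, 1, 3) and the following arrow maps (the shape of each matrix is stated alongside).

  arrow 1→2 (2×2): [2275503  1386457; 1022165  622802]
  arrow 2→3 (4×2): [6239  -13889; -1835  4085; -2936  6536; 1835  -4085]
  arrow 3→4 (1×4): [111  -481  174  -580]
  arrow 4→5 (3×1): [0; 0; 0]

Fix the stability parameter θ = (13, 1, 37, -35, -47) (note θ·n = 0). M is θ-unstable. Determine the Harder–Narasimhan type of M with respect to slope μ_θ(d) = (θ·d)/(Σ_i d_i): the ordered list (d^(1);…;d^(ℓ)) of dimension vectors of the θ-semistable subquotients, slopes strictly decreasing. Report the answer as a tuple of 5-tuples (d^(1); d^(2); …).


Interval decomposition of M: I[1,2], I[1,3], I[3,3]^2, I[3,4], I[5,5]^3.
HN type (ℓ=4): μ^(1)=37; μ^(2)=7; μ^(3)=1; μ^(4)=-47

((0, 0, 3, 0, 0); (2, 2, 0, 0, 0); (0, 0, 1, 1, 0); (0, 0, 0, 0, 3))


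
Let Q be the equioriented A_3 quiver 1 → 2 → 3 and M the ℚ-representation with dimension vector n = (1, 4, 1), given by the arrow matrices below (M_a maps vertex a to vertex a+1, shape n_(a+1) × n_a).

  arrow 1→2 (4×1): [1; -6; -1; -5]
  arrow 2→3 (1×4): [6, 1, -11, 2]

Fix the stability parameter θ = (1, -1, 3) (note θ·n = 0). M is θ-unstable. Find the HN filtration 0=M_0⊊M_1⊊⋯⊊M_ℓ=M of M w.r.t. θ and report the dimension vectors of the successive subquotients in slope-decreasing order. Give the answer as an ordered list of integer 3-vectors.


Barcode: M ≅ I[1,3], I[2,2]^3. HN layers by μ_θ (3 steps, strictly decreasing):
  μ^(1)=3; μ^(2)=0; μ^(3)=-1

((0, 0, 1); (1, 1, 0); (0, 3, 0))


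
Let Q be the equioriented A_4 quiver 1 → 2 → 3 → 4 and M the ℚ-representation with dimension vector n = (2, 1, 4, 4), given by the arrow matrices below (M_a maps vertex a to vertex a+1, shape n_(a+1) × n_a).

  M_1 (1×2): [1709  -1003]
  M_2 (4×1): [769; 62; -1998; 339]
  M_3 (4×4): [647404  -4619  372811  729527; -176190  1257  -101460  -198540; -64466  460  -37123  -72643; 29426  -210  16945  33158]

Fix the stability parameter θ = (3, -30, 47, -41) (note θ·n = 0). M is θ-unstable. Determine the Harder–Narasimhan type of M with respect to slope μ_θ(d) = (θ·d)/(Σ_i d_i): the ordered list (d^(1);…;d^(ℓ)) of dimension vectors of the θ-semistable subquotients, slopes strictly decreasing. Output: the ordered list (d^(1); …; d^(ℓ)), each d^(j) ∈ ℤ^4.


Barcode: M ≅ I[1,1], I[1,4], I[3,3], I[3,4]^2, I[4,4]. HN layers by μ_θ (4 steps, strictly decreasing):
  μ^(1)=47; μ^(2)=3; μ^(3)=-27/2; μ^(4)=-41

((0, 0, 1, 0); (1, 0, 3, 3); (1, 1, 0, 0); (0, 0, 0, 1))


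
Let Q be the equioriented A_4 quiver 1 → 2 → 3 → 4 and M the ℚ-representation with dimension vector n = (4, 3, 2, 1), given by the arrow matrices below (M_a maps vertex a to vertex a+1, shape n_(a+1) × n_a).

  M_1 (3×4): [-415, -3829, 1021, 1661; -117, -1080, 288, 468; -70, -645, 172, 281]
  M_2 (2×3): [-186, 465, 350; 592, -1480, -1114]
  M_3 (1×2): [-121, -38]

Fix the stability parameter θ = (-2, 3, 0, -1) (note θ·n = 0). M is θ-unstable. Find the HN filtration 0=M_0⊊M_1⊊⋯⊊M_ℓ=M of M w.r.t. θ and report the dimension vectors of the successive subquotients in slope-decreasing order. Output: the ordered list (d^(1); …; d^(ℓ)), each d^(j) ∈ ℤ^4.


Interval decomposition of M: I[1,1], I[1,2], I[1,3], I[1,4].
HN type (ℓ=4): μ^(1)=3; μ^(2)=3/2; μ^(3)=2/3; μ^(4)=-2

((0, 1, 0, 0); (0, 1, 1, 0); (0, 1, 1, 1); (4, 0, 0, 0))


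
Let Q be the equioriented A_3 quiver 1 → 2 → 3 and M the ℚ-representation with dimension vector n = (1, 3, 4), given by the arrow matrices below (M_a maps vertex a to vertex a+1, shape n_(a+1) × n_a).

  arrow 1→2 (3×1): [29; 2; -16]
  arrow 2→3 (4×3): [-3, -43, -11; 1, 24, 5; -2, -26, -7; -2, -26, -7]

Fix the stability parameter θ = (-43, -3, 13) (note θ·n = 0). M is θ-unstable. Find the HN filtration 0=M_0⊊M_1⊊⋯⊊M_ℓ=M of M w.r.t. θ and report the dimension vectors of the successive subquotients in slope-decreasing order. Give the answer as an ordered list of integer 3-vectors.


Via rank(M_{q-1}∘⋯∘M_p): M ≅ I[1,3], I[2,3]^2, I[3,3].
μ_θ-semistable layers: μ^(1)=13; μ^(2)=-3; μ^(3)=-43

((0, 0, 4); (0, 3, 0); (1, 0, 0))


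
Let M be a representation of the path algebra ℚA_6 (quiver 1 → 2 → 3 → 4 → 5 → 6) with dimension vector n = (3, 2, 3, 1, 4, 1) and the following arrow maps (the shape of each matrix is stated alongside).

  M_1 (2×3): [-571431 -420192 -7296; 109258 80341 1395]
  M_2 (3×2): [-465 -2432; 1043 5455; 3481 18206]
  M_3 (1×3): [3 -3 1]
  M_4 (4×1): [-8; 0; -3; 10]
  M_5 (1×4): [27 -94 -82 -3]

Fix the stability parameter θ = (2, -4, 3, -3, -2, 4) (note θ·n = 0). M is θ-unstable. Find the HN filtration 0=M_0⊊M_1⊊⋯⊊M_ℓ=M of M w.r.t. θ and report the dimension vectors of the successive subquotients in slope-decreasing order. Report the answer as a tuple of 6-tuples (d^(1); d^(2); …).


Via rank(M_{q-1}∘⋯∘M_p): M ≅ I[1,1], I[1,3], I[1,5], I[3,3], I[5,5]^2, I[5,6].
μ_θ-semistable layers: μ^(1)=4; μ^(2)=3; μ^(3)=2; μ^(4)=-2/3; μ^(5)=-1; μ^(6)=-2

((0, 0, 0, 0, 0, 1); (0, 0, 2, 0, 0, 0); (1, 0, 0, 0, 0, 0); (0, 0, 1, 1, 1, 0); (2, 2, 0, 0, 0, 0); (0, 0, 0, 0, 3, 0))
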